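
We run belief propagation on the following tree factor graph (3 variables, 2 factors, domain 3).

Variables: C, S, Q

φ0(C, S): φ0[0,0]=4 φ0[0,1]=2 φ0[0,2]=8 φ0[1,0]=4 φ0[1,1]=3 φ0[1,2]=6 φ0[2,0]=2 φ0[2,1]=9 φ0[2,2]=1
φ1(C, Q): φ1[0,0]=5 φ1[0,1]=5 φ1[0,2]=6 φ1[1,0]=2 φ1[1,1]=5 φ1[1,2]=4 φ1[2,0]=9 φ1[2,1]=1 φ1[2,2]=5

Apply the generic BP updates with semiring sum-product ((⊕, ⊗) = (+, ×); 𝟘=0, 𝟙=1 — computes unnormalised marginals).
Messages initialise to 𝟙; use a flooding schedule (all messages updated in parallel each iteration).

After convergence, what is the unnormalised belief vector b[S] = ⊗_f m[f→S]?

init: all messages = 𝟙 over 3 values
r1 m[φ0→C] = [14, 13, 12]
r1 m[φ0→S] = [10, 14, 15]
r1 m[φ1→C] = [16, 11, 15]
r1 m[φ1→Q] = [16, 11, 15]
r1 m[C→φ0] = [1, 1, 1]
r1 m[C→φ1] = [1, 1, 1]
r1 m[S→φ0] = [1, 1, 1]
r1 m[Q→φ1] = [1, 1, 1]
r2 m[φ0→C] = [14, 13, 12]
r2 m[φ0→S] = [10, 14, 15]
r2 m[φ1→C] = [16, 11, 15]
r2 m[φ1→Q] = [16, 11, 15]
r2 m[C→φ0] = [16, 11, 15]
r2 m[C→φ1] = [14, 13, 12]
r2 m[S→φ0] = [1, 1, 1]
r2 m[Q→φ1] = [1, 1, 1]
r3 m[φ0→C] = [14, 13, 12]
r3 m[φ0→S] = [138, 200, 209]
r3 m[φ1→C] = [16, 11, 15]
r3 m[φ1→Q] = [204, 147, 196]
r3 m[C→φ0] = [16, 11, 15]
r3 m[C→φ1] = [14, 13, 12]
r3 m[S→φ0] = [1, 1, 1]
r3 m[Q→φ1] = [1, 1, 1]
r4 m[φ0→C] = [14, 13, 12]
r4 m[φ0→S] = [138, 200, 209]
r4 m[φ1→C] = [16, 11, 15]
r4 m[φ1→Q] = [204, 147, 196]
r4 m[C→φ0] = [16, 11, 15]
r4 m[C→φ1] = [14, 13, 12]
r4 m[S→φ0] = [1, 1, 1]
r4 m[Q→φ1] = [1, 1, 1]
fixed point reached at round 4
b[S] = ⊗ incoming = [138, 200, 209]

b[S] = [138, 200, 209]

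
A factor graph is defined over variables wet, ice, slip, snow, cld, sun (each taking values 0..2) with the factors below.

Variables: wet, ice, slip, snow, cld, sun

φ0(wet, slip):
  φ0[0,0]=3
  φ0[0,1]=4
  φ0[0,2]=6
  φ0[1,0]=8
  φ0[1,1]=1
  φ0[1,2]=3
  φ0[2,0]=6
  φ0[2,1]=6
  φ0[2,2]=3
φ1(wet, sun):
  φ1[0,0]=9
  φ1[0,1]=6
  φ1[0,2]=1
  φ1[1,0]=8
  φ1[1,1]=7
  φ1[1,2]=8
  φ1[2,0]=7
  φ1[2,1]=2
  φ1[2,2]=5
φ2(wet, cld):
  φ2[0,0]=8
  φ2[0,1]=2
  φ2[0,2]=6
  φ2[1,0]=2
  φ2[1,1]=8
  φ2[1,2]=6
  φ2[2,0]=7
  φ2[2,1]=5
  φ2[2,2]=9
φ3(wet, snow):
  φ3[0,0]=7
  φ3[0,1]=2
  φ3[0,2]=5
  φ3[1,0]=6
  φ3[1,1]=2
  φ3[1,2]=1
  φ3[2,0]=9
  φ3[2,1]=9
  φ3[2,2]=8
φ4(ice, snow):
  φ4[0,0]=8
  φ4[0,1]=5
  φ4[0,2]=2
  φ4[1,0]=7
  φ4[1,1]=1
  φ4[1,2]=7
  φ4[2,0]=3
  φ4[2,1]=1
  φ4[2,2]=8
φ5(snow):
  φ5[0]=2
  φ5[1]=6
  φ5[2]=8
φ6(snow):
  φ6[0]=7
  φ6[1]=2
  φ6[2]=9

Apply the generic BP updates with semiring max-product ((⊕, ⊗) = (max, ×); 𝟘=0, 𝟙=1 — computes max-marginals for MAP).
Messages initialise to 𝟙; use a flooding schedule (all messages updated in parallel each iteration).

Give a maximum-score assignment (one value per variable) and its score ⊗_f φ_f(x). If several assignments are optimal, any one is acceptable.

init: all messages = 𝟙 over 3 values
r1 m[φ0→wet] = [6, 8, 6]
r1 m[φ0→slip] = [8, 6, 6]
r1 m[φ1→wet] = [9, 8, 7]
r1 m[φ1→sun] = [9, 7, 8]
r1 m[φ2→wet] = [8, 8, 9]
r1 m[φ2→cld] = [8, 8, 9]
r1 m[φ3→wet] = [7, 6, 9]
r1 m[φ3→snow] = [9, 9, 8]
r1 m[φ4→ice] = [8, 7, 8]
r1 m[φ4→snow] = [8, 5, 8]
r1 m[φ5→snow] = [2, 6, 8]
r1 m[φ6→snow] = [7, 2, 9]
r1 m[wet→φ0] = [1, 1, 1]
r1 m[wet→φ1] = [1, 1, 1]
r1 m[wet→φ2] = [1, 1, 1]
r1 m[wet→φ3] = [1, 1, 1]
r1 m[ice→φ4] = [1, 1, 1]
r1 m[slip→φ0] = [1, 1, 1]
r1 m[snow→φ3] = [1, 1, 1]
r1 m[snow→φ4] = [1, 1, 1]
r1 m[snow→φ5] = [1, 1, 1]
r1 m[snow→φ6] = [1, 1, 1]
r1 m[cld→φ2] = [1, 1, 1]
r1 m[sun→φ1] = [1, 1, 1]
r2 m[φ0→wet] = [6, 8, 6]
r2 m[φ0→slip] = [8, 6, 6]
r2 m[φ1→wet] = [9, 8, 7]
r2 m[φ1→sun] = [9, 7, 8]
r2 m[φ2→wet] = [8, 8, 9]
r2 m[φ2→cld] = [8, 8, 9]
r2 m[φ3→wet] = [7, 6, 9]
r2 m[φ3→snow] = [9, 9, 8]
r2 m[φ4→ice] = [8, 7, 8]
r2 m[φ4→snow] = [8, 5, 8]
r2 m[φ5→snow] = [2, 6, 8]
r2 m[φ6→snow] = [7, 2, 9]
r2 m[wet→φ0] = [504, 384, 567]
r2 m[wet→φ1] = [336, 384, 486]
r2 m[wet→φ2] = [378, 384, 378]
r2 m[wet→φ3] = [432, 512, 378]
r2 m[ice→φ4] = [1, 1, 1]
r2 m[slip→φ0] = [1, 1, 1]
r2 m[snow→φ3] = [112, 60, 576]
r2 m[snow→φ4] = [126, 108, 576]
r2 m[snow→φ5] = [504, 90, 576]
r2 m[snow→φ6] = [144, 270, 512]
r2 m[cld→φ2] = [1, 1, 1]
r2 m[sun→φ1] = [1, 1, 1]
r3 m[φ0→wet] = [6, 8, 6]
r3 m[φ0→slip] = [3402, 3402, 3024]
r3 m[φ1→wet] = [9, 8, 7]
r3 m[φ1→sun] = [3402, 2688, 3072]
r3 m[φ2→wet] = [8, 8, 9]
r3 m[φ2→cld] = [3024, 3072, 3402]
r3 m[φ3→wet] = [2880, 672, 4608]
r3 m[φ3→snow] = [3402, 3402, 3024]
r3 m[φ4→ice] = [1152, 4032, 4608]
r3 m[φ4→snow] = [8, 5, 8]
r3 m[φ5→snow] = [2, 6, 8]
r3 m[φ6→snow] = [7, 2, 9]
r3 m[wet→φ0] = [504, 384, 567]
r3 m[wet→φ1] = [336, 384, 486]
r3 m[wet→φ2] = [378, 384, 378]
r3 m[wet→φ3] = [432, 512, 378]
r3 m[ice→φ4] = [1, 1, 1]
r3 m[slip→φ0] = [1, 1, 1]
r3 m[snow→φ3] = [112, 60, 576]
r3 m[snow→φ4] = [126, 108, 576]
r3 m[snow→φ5] = [504, 90, 576]
r3 m[snow→φ6] = [144, 270, 512]
r3 m[cld→φ2] = [1, 1, 1]
r3 m[sun→φ1] = [1, 1, 1]
r4 m[φ0→wet] = [6, 8, 6]
r4 m[φ0→slip] = [3402, 3402, 3024]
r4 m[φ1→wet] = [9, 8, 7]
r4 m[φ1→sun] = [3402, 2688, 3072]
r4 m[φ2→wet] = [8, 8, 9]
r4 m[φ2→cld] = [3024, 3072, 3402]
r4 m[φ3→wet] = [2880, 672, 4608]
r4 m[φ3→snow] = [3402, 3402, 3024]
r4 m[φ4→ice] = [1152, 4032, 4608]
r4 m[φ4→snow] = [8, 5, 8]
r4 m[φ5→snow] = [2, 6, 8]
r4 m[φ6→snow] = [7, 2, 9]
r4 m[wet→φ0] = [207360, 43008, 290304]
r4 m[wet→φ1] = [138240, 43008, 248832]
r4 m[wet→φ2] = [155520, 43008, 193536]
r4 m[wet→φ3] = [432, 512, 378]
r4 m[ice→φ4] = [1, 1, 1]
r4 m[slip→φ0] = [1, 1, 1]
r4 m[snow→φ3] = [112, 60, 576]
r4 m[snow→φ4] = [47628, 40824, 217728]
r4 m[snow→φ5] = [190512, 34020, 217728]
r4 m[snow→φ6] = [54432, 102060, 193536]
r4 m[cld→φ2] = [1, 1, 1]
r4 m[sun→φ1] = [1, 1, 1]
r5 m[φ0→wet] = [6, 8, 6]
r5 m[φ0→slip] = [1741824, 1741824, 1244160]
r5 m[φ1→wet] = [9, 8, 7]
r5 m[φ1→sun] = [1741824, 829440, 1244160]
r5 m[φ2→wet] = [8, 8, 9]
r5 m[φ2→cld] = [1354752, 967680, 1741824]
r5 m[φ3→wet] = [2880, 672, 4608]
r5 m[φ3→snow] = [3402, 3402, 3024]
r5 m[φ4→ice] = [435456, 1524096, 1741824]
r5 m[φ4→snow] = [8, 5, 8]
r5 m[φ5→snow] = [2, 6, 8]
r5 m[φ6→snow] = [7, 2, 9]
r5 m[wet→φ0] = [207360, 43008, 290304]
r5 m[wet→φ1] = [138240, 43008, 248832]
r5 m[wet→φ2] = [155520, 43008, 193536]
r5 m[wet→φ3] = [432, 512, 378]
r5 m[ice→φ4] = [1, 1, 1]
r5 m[slip→φ0] = [1, 1, 1]
r5 m[snow→φ3] = [112, 60, 576]
r5 m[snow→φ4] = [47628, 40824, 217728]
r5 m[snow→φ5] = [190512, 34020, 217728]
r5 m[snow→φ6] = [54432, 102060, 193536]
r5 m[cld→φ2] = [1, 1, 1]
r5 m[sun→φ1] = [1, 1, 1]
r6 m[φ0→wet] = [6, 8, 6]
r6 m[φ0→slip] = [1741824, 1741824, 1244160]
r6 m[φ1→wet] = [9, 8, 7]
r6 m[φ1→sun] = [1741824, 829440, 1244160]
r6 m[φ2→wet] = [8, 8, 9]
r6 m[φ2→cld] = [1354752, 967680, 1741824]
r6 m[φ3→wet] = [2880, 672, 4608]
r6 m[φ3→snow] = [3402, 3402, 3024]
r6 m[φ4→ice] = [435456, 1524096, 1741824]
r6 m[φ4→snow] = [8, 5, 8]
r6 m[φ5→snow] = [2, 6, 8]
r6 m[φ6→snow] = [7, 2, 9]
r6 m[wet→φ0] = [207360, 43008, 290304]
r6 m[wet→φ1] = [138240, 43008, 248832]
r6 m[wet→φ2] = [155520, 43008, 193536]
r6 m[wet→φ3] = [432, 512, 378]
r6 m[ice→φ4] = [1, 1, 1]
r6 m[slip→φ0] = [1, 1, 1]
r6 m[snow→φ3] = [112, 60, 576]
r6 m[snow→φ4] = [47628, 40824, 217728]
r6 m[snow→φ5] = [190512, 34020, 217728]
r6 m[snow→φ6] = [54432, 102060, 193536]
r6 m[cld→φ2] = [1, 1, 1]
r6 m[sun→φ1] = [1, 1, 1]
fixed point reached at round 6
traceback from wet: (wet=2, ice=2, slip=0, snow=2, cld=2, sun=0), score=1741824

assignment: (wet=2, ice=2, slip=0, snow=2, cld=2, sun=0); score = 1741824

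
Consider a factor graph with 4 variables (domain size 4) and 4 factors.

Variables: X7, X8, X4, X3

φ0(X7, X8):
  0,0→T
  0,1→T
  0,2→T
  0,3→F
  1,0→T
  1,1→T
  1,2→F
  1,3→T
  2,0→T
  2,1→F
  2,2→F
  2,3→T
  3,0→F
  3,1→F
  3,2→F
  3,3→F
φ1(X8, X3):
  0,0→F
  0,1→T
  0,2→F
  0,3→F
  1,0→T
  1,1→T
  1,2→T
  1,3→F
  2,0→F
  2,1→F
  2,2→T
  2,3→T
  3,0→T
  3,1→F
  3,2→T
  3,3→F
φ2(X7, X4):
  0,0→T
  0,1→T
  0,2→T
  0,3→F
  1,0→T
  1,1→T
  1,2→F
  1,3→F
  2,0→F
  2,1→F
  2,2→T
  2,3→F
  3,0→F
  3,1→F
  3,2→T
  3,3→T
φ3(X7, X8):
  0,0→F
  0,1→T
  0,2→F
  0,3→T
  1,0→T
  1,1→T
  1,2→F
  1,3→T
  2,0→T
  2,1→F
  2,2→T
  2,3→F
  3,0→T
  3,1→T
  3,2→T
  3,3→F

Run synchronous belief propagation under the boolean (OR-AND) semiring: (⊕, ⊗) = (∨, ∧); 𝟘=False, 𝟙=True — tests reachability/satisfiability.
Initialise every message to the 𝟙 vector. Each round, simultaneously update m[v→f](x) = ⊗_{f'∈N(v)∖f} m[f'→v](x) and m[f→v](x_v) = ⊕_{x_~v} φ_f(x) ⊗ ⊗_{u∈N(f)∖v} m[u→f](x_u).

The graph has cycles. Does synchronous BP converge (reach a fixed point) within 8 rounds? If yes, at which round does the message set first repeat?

CONVERGED at round 4

init: all messages = 𝟙 over 4 values
r1 m[φ0→X7] = [T, T, T, F]
r1 m[φ0→X8] = [T, T, T, T]
r1 m[φ1→X8] = [T, T, T, T]
r1 m[φ1→X3] = [T, T, T, T]
r1 m[φ2→X7] = [T, T, T, T]
r1 m[φ2→X4] = [T, T, T, T]
r1 m[φ3→X7] = [T, T, T, T]
r1 m[φ3→X8] = [T, T, T, T]
r1 m[X7→φ0] = [T, T, T, T]
r1 m[X7→φ2] = [T, T, T, T]
r1 m[X7→φ3] = [T, T, T, T]
r1 m[X8→φ0] = [T, T, T, T]
r1 m[X8→φ1] = [T, T, T, T]
r1 m[X8→φ3] = [T, T, T, T]
r1 m[X4→φ2] = [T, T, T, T]
r1 m[X3→φ1] = [T, T, T, T]
r2 m[φ0→X7] = [T, T, T, F]
r2 m[φ0→X8] = [T, T, T, T]
r2 m[φ1→X8] = [T, T, T, T]
r2 m[φ1→X3] = [T, T, T, T]
r2 m[φ2→X7] = [T, T, T, T]
r2 m[φ2→X4] = [T, T, T, T]
r2 m[φ3→X7] = [T, T, T, T]
r2 m[φ3→X8] = [T, T, T, T]
r2 m[X7→φ0] = [T, T, T, T]
r2 m[X7→φ2] = [T, T, T, F]
r2 m[X7→φ3] = [T, T, T, F]
r2 m[X8→φ0] = [T, T, T, T]
r2 m[X8→φ1] = [T, T, T, T]
r2 m[X8→φ3] = [T, T, T, T]
r2 m[X4→φ2] = [T, T, T, T]
r2 m[X3→φ1] = [T, T, T, T]
r3 m[φ0→X7] = [T, T, T, F]
r3 m[φ0→X8] = [T, T, T, T]
r3 m[φ1→X8] = [T, T, T, T]
r3 m[φ1→X3] = [T, T, T, T]
r3 m[φ2→X7] = [T, T, T, T]
r3 m[φ2→X4] = [T, T, T, F]
r3 m[φ3→X7] = [T, T, T, T]
r3 m[φ3→X8] = [T, T, T, T]
r3 m[X7→φ0] = [T, T, T, T]
r3 m[X7→φ2] = [T, T, T, F]
r3 m[X7→φ3] = [T, T, T, F]
r3 m[X8→φ0] = [T, T, T, T]
r3 m[X8→φ1] = [T, T, T, T]
r3 m[X8→φ3] = [T, T, T, T]
r3 m[X4→φ2] = [T, T, T, T]
r3 m[X3→φ1] = [T, T, T, T]
r4 m[φ0→X7] = [T, T, T, F]
r4 m[φ0→X8] = [T, T, T, T]
r4 m[φ1→X8] = [T, T, T, T]
r4 m[φ1→X3] = [T, T, T, T]
r4 m[φ2→X7] = [T, T, T, T]
r4 m[φ2→X4] = [T, T, T, F]
r4 m[φ3→X7] = [T, T, T, T]
r4 m[φ3→X8] = [T, T, T, T]
r4 m[X7→φ0] = [T, T, T, T]
r4 m[X7→φ2] = [T, T, T, F]
r4 m[X7→φ3] = [T, T, T, F]
r4 m[X8→φ0] = [T, T, T, T]
r4 m[X8→φ1] = [T, T, T, T]
r4 m[X8→φ3] = [T, T, T, T]
r4 m[X4→φ2] = [T, T, T, T]
r4 m[X3→φ1] = [T, T, T, T]
fixed point reached at round 4
messages reach a fixed point at round 4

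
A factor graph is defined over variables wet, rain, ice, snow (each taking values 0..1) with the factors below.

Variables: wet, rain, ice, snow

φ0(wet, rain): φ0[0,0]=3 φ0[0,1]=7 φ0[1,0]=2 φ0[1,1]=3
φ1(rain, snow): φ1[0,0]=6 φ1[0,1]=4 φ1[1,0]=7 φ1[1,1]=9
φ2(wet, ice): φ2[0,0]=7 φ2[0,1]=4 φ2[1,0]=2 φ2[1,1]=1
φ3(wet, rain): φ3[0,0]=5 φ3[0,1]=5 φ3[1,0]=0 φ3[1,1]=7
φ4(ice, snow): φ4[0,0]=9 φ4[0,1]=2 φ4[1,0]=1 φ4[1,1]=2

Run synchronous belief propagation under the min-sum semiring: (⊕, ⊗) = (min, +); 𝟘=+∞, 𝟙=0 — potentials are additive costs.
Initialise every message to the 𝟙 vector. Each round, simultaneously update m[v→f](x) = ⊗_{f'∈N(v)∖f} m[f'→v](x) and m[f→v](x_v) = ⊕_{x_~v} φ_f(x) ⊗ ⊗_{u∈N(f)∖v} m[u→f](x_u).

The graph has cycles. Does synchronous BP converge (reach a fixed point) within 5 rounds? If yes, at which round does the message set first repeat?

NOT CONVERGED within 5 rounds

init: all messages = 𝟙 over 2 values
r1 m[φ0→wet] = [3, 2]
r1 m[φ0→rain] = [2, 3]
r1 m[φ1→rain] = [4, 7]
r1 m[φ1→snow] = [6, 4]
r1 m[φ2→wet] = [4, 1]
r1 m[φ2→ice] = [2, 1]
r1 m[φ3→wet] = [5, 0]
r1 m[φ3→rain] = [0, 5]
r1 m[φ4→ice] = [2, 1]
r1 m[φ4→snow] = [1, 2]
r1 m[wet→φ0] = [0, 0]
r1 m[wet→φ2] = [0, 0]
r1 m[wet→φ3] = [0, 0]
r1 m[rain→φ0] = [0, 0]
r1 m[rain→φ1] = [0, 0]
r1 m[rain→φ3] = [0, 0]
r1 m[ice→φ2] = [0, 0]
r1 m[ice→φ4] = [0, 0]
r1 m[snow→φ1] = [0, 0]
r1 m[snow→φ4] = [0, 0]
r2 m[φ0→wet] = [3, 2]
r2 m[φ0→rain] = [2, 3]
r2 m[φ1→rain] = [4, 7]
r2 m[φ1→snow] = [6, 4]
r2 m[φ2→wet] = [4, 1]
r2 m[φ2→ice] = [2, 1]
r2 m[φ3→wet] = [5, 0]
r2 m[φ3→rain] = [0, 5]
r2 m[φ4→ice] = [2, 1]
r2 m[φ4→snow] = [1, 2]
r2 m[wet→φ0] = [9, 1]
r2 m[wet→φ2] = [8, 2]
r2 m[wet→φ3] = [7, 3]
r2 m[rain→φ0] = [4, 12]
r2 m[rain→φ1] = [2, 8]
r2 m[rain→φ3] = [6, 10]
r2 m[ice→φ2] = [2, 1]
r2 m[ice→φ4] = [2, 1]
r2 m[snow→φ1] = [1, 2]
r2 m[snow→φ4] = [6, 4]
r3 m[φ0→wet] = [7, 6]
r3 m[φ0→rain] = [3, 4]
r3 m[φ1→rain] = [6, 8]
r3 m[φ1→snow] = [8, 6]
r3 m[φ2→wet] = [5, 2]
r3 m[φ2→ice] = [4, 3]
r3 m[φ3→wet] = [11, 6]
r3 m[φ3→rain] = [3, 10]
r3 m[φ4→ice] = [6, 6]
r3 m[φ4→snow] = [2, 3]
r3 m[wet→φ0] = [9, 1]
r3 m[wet→φ2] = [8, 2]
r3 m[wet→φ3] = [7, 3]
r3 m[rain→φ0] = [4, 12]
r3 m[rain→φ1] = [2, 8]
r3 m[rain→φ3] = [6, 10]
r3 m[ice→φ2] = [2, 1]
r3 m[ice→φ4] = [2, 1]
r3 m[snow→φ1] = [1, 2]
r3 m[snow→φ4] = [6, 4]
r4 m[φ0→wet] = [7, 6]
r4 m[φ0→rain] = [3, 4]
r4 m[φ1→rain] = [6, 8]
r4 m[φ1→snow] = [8, 6]
r4 m[φ2→wet] = [5, 2]
r4 m[φ2→ice] = [4, 3]
r4 m[φ3→wet] = [11, 6]
r4 m[φ3→rain] = [3, 10]
r4 m[φ4→ice] = [6, 6]
r4 m[φ4→snow] = [2, 3]
r4 m[wet→φ0] = [16, 8]
r4 m[wet→φ2] = [18, 12]
r4 m[wet→φ3] = [12, 8]
r4 m[rain→φ0] = [9, 18]
r4 m[rain→φ1] = [6, 14]
r4 m[rain→φ3] = [9, 12]
r4 m[ice→φ2] = [6, 6]
r4 m[ice→φ4] = [4, 3]
r4 m[snow→φ1] = [2, 3]
r4 m[snow→φ4] = [8, 6]
r5 m[φ0→wet] = [12, 11]
r5 m[φ0→rain] = [10, 11]
r5 m[φ1→rain] = [7, 9]
r5 m[φ1→snow] = [12, 10]
r5 m[φ2→wet] = [10, 7]
r5 m[φ2→ice] = [14, 13]
r5 m[φ3→wet] = [14, 9]
r5 m[φ3→rain] = [8, 15]
r5 m[φ4→ice] = [8, 8]
r5 m[φ4→snow] = [4, 5]
r5 m[wet→φ0] = [16, 8]
r5 m[wet→φ2] = [18, 12]
r5 m[wet→φ3] = [12, 8]
r5 m[rain→φ0] = [9, 18]
r5 m[rain→φ1] = [6, 14]
r5 m[rain→φ3] = [9, 12]
r5 m[ice→φ2] = [6, 6]
r5 m[ice→φ4] = [4, 3]
r5 m[snow→φ1] = [2, 3]
r5 m[snow→φ4] = [8, 6]
no fixed point within 5 rounds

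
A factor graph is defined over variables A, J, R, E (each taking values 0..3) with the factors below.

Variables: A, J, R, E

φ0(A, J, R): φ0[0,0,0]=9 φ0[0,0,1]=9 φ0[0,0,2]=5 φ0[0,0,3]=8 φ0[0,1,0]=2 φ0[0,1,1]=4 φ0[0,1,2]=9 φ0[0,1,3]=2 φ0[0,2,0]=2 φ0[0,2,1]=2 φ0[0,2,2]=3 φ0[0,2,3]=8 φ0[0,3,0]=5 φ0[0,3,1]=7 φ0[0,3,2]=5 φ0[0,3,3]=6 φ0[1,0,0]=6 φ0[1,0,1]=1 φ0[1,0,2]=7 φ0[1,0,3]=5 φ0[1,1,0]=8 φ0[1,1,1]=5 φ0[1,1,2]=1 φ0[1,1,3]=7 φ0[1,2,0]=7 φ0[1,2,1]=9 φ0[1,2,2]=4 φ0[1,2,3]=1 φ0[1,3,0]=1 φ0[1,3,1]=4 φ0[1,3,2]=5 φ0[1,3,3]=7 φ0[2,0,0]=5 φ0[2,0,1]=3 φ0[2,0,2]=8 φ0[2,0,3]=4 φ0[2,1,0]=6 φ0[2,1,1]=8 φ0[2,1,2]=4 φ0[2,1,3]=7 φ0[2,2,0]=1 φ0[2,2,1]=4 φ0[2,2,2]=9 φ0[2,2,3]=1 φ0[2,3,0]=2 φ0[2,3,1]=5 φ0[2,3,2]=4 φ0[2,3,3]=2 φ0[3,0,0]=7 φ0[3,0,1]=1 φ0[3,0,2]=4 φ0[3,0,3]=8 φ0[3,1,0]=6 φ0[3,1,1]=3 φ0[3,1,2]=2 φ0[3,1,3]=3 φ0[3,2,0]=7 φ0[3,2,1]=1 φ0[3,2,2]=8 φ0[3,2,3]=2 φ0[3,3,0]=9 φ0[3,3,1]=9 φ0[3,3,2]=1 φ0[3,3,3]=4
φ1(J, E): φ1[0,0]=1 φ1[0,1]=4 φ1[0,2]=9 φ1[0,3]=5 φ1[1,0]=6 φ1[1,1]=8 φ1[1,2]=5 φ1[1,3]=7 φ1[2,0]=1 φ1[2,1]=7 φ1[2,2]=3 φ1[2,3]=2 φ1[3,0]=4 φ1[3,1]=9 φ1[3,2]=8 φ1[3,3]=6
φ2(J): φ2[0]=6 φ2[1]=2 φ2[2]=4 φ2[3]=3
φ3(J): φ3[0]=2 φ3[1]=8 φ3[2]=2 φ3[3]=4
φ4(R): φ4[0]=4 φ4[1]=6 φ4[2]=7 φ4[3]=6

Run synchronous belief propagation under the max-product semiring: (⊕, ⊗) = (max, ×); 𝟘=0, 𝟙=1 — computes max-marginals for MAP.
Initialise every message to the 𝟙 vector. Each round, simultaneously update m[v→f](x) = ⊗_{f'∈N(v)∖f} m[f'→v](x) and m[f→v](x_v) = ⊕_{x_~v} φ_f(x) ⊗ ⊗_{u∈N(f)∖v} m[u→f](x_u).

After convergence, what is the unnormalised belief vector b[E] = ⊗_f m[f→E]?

init: all messages = 𝟙 over 4 values
r1 m[φ0→A] = [9, 9, 9, 9]
r1 m[φ0→J] = [9, 9, 9, 9]
r1 m[φ0→R] = [9, 9, 9, 8]
r1 m[φ1→J] = [9, 8, 7, 9]
r1 m[φ1→E] = [6, 9, 9, 7]
r1 m[φ2→J] = [6, 2, 4, 3]
r1 m[φ3→J] = [2, 8, 2, 4]
r1 m[φ4→R] = [4, 6, 7, 6]
r1 m[A→φ0] = [1, 1, 1, 1]
r1 m[J→φ0] = [1, 1, 1, 1]
r1 m[J→φ1] = [1, 1, 1, 1]
r1 m[J→φ2] = [1, 1, 1, 1]
r1 m[J→φ3] = [1, 1, 1, 1]
r1 m[R→φ0] = [1, 1, 1, 1]
r1 m[R→φ4] = [1, 1, 1, 1]
r1 m[E→φ1] = [1, 1, 1, 1]
r2 m[φ0→A] = [9, 9, 9, 9]
r2 m[φ0→J] = [9, 9, 9, 9]
r2 m[φ0→R] = [9, 9, 9, 8]
r2 m[φ1→J] = [9, 8, 7, 9]
r2 m[φ1→E] = [6, 9, 9, 7]
r2 m[φ2→J] = [6, 2, 4, 3]
r2 m[φ3→J] = [2, 8, 2, 4]
r2 m[φ4→R] = [4, 6, 7, 6]
r2 m[A→φ0] = [1, 1, 1, 1]
r2 m[J→φ0] = [108, 128, 56, 108]
r2 m[J→φ1] = [108, 144, 72, 108]
r2 m[J→φ2] = [162, 576, 126, 324]
r2 m[J→φ3] = [486, 144, 252, 243]
r2 m[R→φ0] = [4, 6, 7, 6]
r2 m[R→φ4] = [9, 9, 9, 8]
r2 m[E→φ1] = [1, 1, 1, 1]
r3 m[φ0→A] = [8064, 5376, 6144, 5832]
r3 m[φ0→J] = [56, 63, 63, 54]
r3 m[φ0→R] = [1024, 1024, 1152, 896]
r3 m[φ1→J] = [9, 8, 7, 9]
r3 m[φ1→E] = [864, 1152, 972, 1008]
r3 m[φ2→J] = [6, 2, 4, 3]
r3 m[φ3→J] = [2, 8, 2, 4]
r3 m[φ4→R] = [4, 6, 7, 6]
r3 m[A→φ0] = [1, 1, 1, 1]
r3 m[J→φ0] = [108, 128, 56, 108]
r3 m[J→φ1] = [108, 144, 72, 108]
r3 m[J→φ2] = [162, 576, 126, 324]
r3 m[J→φ3] = [486, 144, 252, 243]
r3 m[R→φ0] = [4, 6, 7, 6]
r3 m[R→φ4] = [9, 9, 9, 8]
r3 m[E→φ1] = [1, 1, 1, 1]
r4 m[φ0→A] = [8064, 5376, 6144, 5832]
r4 m[φ0→J] = [56, 63, 63, 54]
r4 m[φ0→R] = [1024, 1024, 1152, 896]
r4 m[φ1→J] = [9, 8, 7, 9]
r4 m[φ1→E] = [864, 1152, 972, 1008]
r4 m[φ2→J] = [6, 2, 4, 3]
r4 m[φ3→J] = [2, 8, 2, 4]
r4 m[φ4→R] = [4, 6, 7, 6]
r4 m[A→φ0] = [1, 1, 1, 1]
r4 m[J→φ0] = [108, 128, 56, 108]
r4 m[J→φ1] = [672, 1008, 504, 648]
r4 m[J→φ2] = [1008, 4032, 882, 1944]
r4 m[J→φ3] = [3024, 1008, 1764, 1458]
r4 m[R→φ0] = [4, 6, 7, 6]
r4 m[R→φ4] = [1024, 1024, 1152, 896]
r4 m[E→φ1] = [1, 1, 1, 1]
r5 m[φ0→A] = [8064, 5376, 6144, 5832]
r5 m[φ0→J] = [56, 63, 63, 54]
r5 m[φ0→R] = [1024, 1024, 1152, 896]
r5 m[φ1→J] = [9, 8, 7, 9]
r5 m[φ1→E] = [6048, 8064, 6048, 7056]
r5 m[φ2→J] = [6, 2, 4, 3]
r5 m[φ3→J] = [2, 8, 2, 4]
r5 m[φ4→R] = [4, 6, 7, 6]
r5 m[A→φ0] = [1, 1, 1, 1]
r5 m[J→φ0] = [108, 128, 56, 108]
r5 m[J→φ1] = [672, 1008, 504, 648]
r5 m[J→φ2] = [1008, 4032, 882, 1944]
r5 m[J→φ3] = [3024, 1008, 1764, 1458]
r5 m[R→φ0] = [4, 6, 7, 6]
r5 m[R→φ4] = [1024, 1024, 1152, 896]
r5 m[E→φ1] = [1, 1, 1, 1]
r6 m[φ0→A] = [8064, 5376, 6144, 5832]
r6 m[φ0→J] = [56, 63, 63, 54]
r6 m[φ0→R] = [1024, 1024, 1152, 896]
r6 m[φ1→J] = [9, 8, 7, 9]
r6 m[φ1→E] = [6048, 8064, 6048, 7056]
r6 m[φ2→J] = [6, 2, 4, 3]
r6 m[φ3→J] = [2, 8, 2, 4]
r6 m[φ4→R] = [4, 6, 7, 6]
r6 m[A→φ0] = [1, 1, 1, 1]
r6 m[J→φ0] = [108, 128, 56, 108]
r6 m[J→φ1] = [672, 1008, 504, 648]
r6 m[J→φ2] = [1008, 4032, 882, 1944]
r6 m[J→φ3] = [3024, 1008, 1764, 1458]
r6 m[R→φ0] = [4, 6, 7, 6]
r6 m[R→φ4] = [1024, 1024, 1152, 896]
r6 m[E→φ1] = [1, 1, 1, 1]
fixed point reached at round 6
b[E] = ⊗ incoming = [6048, 8064, 6048, 7056]

b[E] = [6048, 8064, 6048, 7056]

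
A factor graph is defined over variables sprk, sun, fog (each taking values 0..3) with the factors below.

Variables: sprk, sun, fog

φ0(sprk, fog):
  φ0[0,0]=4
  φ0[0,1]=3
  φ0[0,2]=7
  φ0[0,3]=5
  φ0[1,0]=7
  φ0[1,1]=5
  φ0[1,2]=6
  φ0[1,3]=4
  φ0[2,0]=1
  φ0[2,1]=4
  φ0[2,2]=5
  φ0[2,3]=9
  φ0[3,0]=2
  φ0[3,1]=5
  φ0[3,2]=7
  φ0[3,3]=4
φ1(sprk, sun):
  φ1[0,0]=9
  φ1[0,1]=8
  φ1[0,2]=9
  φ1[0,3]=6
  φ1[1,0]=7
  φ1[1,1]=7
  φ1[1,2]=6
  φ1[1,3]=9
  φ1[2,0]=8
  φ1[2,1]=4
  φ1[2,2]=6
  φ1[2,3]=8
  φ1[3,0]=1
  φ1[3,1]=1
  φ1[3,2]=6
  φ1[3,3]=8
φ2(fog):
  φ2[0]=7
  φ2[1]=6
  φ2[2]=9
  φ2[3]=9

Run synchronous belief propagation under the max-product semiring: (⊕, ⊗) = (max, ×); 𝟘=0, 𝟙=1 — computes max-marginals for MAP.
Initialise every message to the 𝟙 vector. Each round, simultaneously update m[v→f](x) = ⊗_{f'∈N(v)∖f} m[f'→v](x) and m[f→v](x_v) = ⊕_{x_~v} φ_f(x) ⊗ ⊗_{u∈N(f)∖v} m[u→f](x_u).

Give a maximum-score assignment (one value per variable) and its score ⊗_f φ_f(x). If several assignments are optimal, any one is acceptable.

assignment: (sprk=2, sun=0, fog=3); score = 648

init: all messages = 𝟙 over 4 values
r1 m[φ0→sprk] = [7, 7, 9, 7]
r1 m[φ0→fog] = [7, 5, 7, 9]
r1 m[φ1→sprk] = [9, 9, 8, 8]
r1 m[φ1→sun] = [9, 8, 9, 9]
r1 m[φ2→fog] = [7, 6, 9, 9]
r1 m[sprk→φ0] = [1, 1, 1, 1]
r1 m[sprk→φ1] = [1, 1, 1, 1]
r1 m[sun→φ1] = [1, 1, 1, 1]
r1 m[fog→φ0] = [1, 1, 1, 1]
r1 m[fog→φ2] = [1, 1, 1, 1]
r2 m[φ0→sprk] = [7, 7, 9, 7]
r2 m[φ0→fog] = [7, 5, 7, 9]
r2 m[φ1→sprk] = [9, 9, 8, 8]
r2 m[φ1→sun] = [9, 8, 9, 9]
r2 m[φ2→fog] = [7, 6, 9, 9]
r2 m[sprk→φ0] = [9, 9, 8, 8]
r2 m[sprk→φ1] = [7, 7, 9, 7]
r2 m[sun→φ1] = [1, 1, 1, 1]
r2 m[fog→φ0] = [7, 6, 9, 9]
r2 m[fog→φ2] = [7, 5, 7, 9]
r3 m[φ0→sprk] = [63, 54, 81, 63]
r3 m[φ0→fog] = [63, 45, 63, 72]
r3 m[φ1→sprk] = [9, 9, 8, 8]
r3 m[φ1→sun] = [72, 56, 63, 72]
r3 m[φ2→fog] = [7, 6, 9, 9]
r3 m[sprk→φ0] = [9, 9, 8, 8]
r3 m[sprk→φ1] = [7, 7, 9, 7]
r3 m[sun→φ1] = [1, 1, 1, 1]
r3 m[fog→φ0] = [7, 6, 9, 9]
r3 m[fog→φ2] = [7, 5, 7, 9]
r4 m[φ0→sprk] = [63, 54, 81, 63]
r4 m[φ0→fog] = [63, 45, 63, 72]
r4 m[φ1→sprk] = [9, 9, 8, 8]
r4 m[φ1→sun] = [72, 56, 63, 72]
r4 m[φ2→fog] = [7, 6, 9, 9]
r4 m[sprk→φ0] = [9, 9, 8, 8]
r4 m[sprk→φ1] = [63, 54, 81, 63]
r4 m[sun→φ1] = [1, 1, 1, 1]
r4 m[fog→φ0] = [7, 6, 9, 9]
r4 m[fog→φ2] = [63, 45, 63, 72]
r5 m[φ0→sprk] = [63, 54, 81, 63]
r5 m[φ0→fog] = [63, 45, 63, 72]
r5 m[φ1→sprk] = [9, 9, 8, 8]
r5 m[φ1→sun] = [648, 504, 567, 648]
r5 m[φ2→fog] = [7, 6, 9, 9]
r5 m[sprk→φ0] = [9, 9, 8, 8]
r5 m[sprk→φ1] = [63, 54, 81, 63]
r5 m[sun→φ1] = [1, 1, 1, 1]
r5 m[fog→φ0] = [7, 6, 9, 9]
r5 m[fog→φ2] = [63, 45, 63, 72]
r6 m[φ0→sprk] = [63, 54, 81, 63]
r6 m[φ0→fog] = [63, 45, 63, 72]
r6 m[φ1→sprk] = [9, 9, 8, 8]
r6 m[φ1→sun] = [648, 504, 567, 648]
r6 m[φ2→fog] = [7, 6, 9, 9]
r6 m[sprk→φ0] = [9, 9, 8, 8]
r6 m[sprk→φ1] = [63, 54, 81, 63]
r6 m[sun→φ1] = [1, 1, 1, 1]
r6 m[fog→φ0] = [7, 6, 9, 9]
r6 m[fog→φ2] = [63, 45, 63, 72]
fixed point reached at round 6
traceback from sprk: (sprk=2, sun=0, fog=3), score=648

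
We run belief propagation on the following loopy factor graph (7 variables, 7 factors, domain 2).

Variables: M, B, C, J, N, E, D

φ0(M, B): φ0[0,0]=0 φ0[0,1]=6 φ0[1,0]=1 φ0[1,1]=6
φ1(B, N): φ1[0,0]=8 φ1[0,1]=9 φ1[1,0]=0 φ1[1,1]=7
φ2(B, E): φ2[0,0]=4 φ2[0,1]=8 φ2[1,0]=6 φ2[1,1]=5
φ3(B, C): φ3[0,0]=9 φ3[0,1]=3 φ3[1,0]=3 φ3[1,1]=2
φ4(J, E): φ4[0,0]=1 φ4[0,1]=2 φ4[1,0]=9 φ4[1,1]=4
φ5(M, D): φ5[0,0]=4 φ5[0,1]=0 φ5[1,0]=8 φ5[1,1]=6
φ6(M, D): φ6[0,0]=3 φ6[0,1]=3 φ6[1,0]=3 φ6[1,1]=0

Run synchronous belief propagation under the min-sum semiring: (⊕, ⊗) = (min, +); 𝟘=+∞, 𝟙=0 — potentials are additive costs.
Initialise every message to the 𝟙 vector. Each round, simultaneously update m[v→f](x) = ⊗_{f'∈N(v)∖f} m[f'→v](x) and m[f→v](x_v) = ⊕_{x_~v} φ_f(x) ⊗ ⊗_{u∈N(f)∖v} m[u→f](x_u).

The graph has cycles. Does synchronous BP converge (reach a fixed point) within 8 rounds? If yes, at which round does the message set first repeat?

init: all messages = 𝟙 over 2 values
r1 m[φ0→M] = [0, 1]
r1 m[φ0→B] = [0, 6]
r1 m[φ1→B] = [8, 0]
r1 m[φ1→N] = [0, 7]
r1 m[φ2→B] = [4, 5]
r1 m[φ2→E] = [4, 5]
r1 m[φ3→B] = [3, 2]
r1 m[φ3→C] = [3, 2]
r1 m[φ4→J] = [1, 4]
r1 m[φ4→E] = [1, 2]
r1 m[φ5→M] = [0, 6]
r1 m[φ5→D] = [4, 0]
r1 m[φ6→M] = [3, 0]
r1 m[φ6→D] = [3, 0]
r1 m[M→φ0] = [0, 0]
r1 m[M→φ5] = [0, 0]
r1 m[M→φ6] = [0, 0]
r1 m[B→φ0] = [0, 0]
r1 m[B→φ1] = [0, 0]
r1 m[B→φ2] = [0, 0]
r1 m[B→φ3] = [0, 0]
r1 m[C→φ3] = [0, 0]
r1 m[J→φ4] = [0, 0]
r1 m[N→φ1] = [0, 0]
r1 m[E→φ2] = [0, 0]
r1 m[E→φ4] = [0, 0]
r1 m[D→φ5] = [0, 0]
r1 m[D→φ6] = [0, 0]
r2 m[φ0→M] = [0, 1]
r2 m[φ0→B] = [0, 6]
r2 m[φ1→B] = [8, 0]
r2 m[φ1→N] = [0, 7]
r2 m[φ2→B] = [4, 5]
r2 m[φ2→E] = [4, 5]
r2 m[φ3→B] = [3, 2]
r2 m[φ3→C] = [3, 2]
r2 m[φ4→J] = [1, 4]
r2 m[φ4→E] = [1, 2]
r2 m[φ5→M] = [0, 6]
r2 m[φ5→D] = [4, 0]
r2 m[φ6→M] = [3, 0]
r2 m[φ6→D] = [3, 0]
r2 m[M→φ0] = [3, 6]
r2 m[M→φ5] = [3, 1]
r2 m[M→φ6] = [0, 7]
r2 m[B→φ0] = [15, 7]
r2 m[B→φ1] = [7, 13]
r2 m[B→φ2] = [11, 8]
r2 m[B→φ3] = [12, 11]
r2 m[C→φ3] = [0, 0]
r2 m[J→φ4] = [0, 0]
r2 m[N→φ1] = [0, 0]
r2 m[E→φ2] = [1, 2]
r2 m[E→φ4] = [4, 5]
r2 m[D→φ5] = [3, 0]
r2 m[D→φ6] = [4, 0]
r3 m[φ0→M] = [13, 13]
r3 m[φ0→B] = [3, 9]
r3 m[φ1→B] = [8, 0]
r3 m[φ1→N] = [13, 16]
r3 m[φ2→B] = [5, 7]
r3 m[φ2→E] = [14, 13]
r3 m[φ3→B] = [3, 2]
r3 m[φ3→C] = [14, 13]
r3 m[φ4→J] = [5, 9]
r3 m[φ4→E] = [1, 2]
r3 m[φ5→M] = [0, 6]
r3 m[φ5→D] = [7, 3]
r3 m[φ6→M] = [3, 0]
r3 m[φ6→D] = [3, 3]
r3 m[M→φ0] = [3, 6]
r3 m[M→φ5] = [3, 1]
r3 m[M→φ6] = [0, 7]
r3 m[B→φ0] = [15, 7]
r3 m[B→φ1] = [7, 13]
r3 m[B→φ2] = [11, 8]
r3 m[B→φ3] = [12, 11]
r3 m[C→φ3] = [0, 0]
r3 m[J→φ4] = [0, 0]
r3 m[N→φ1] = [0, 0]
r3 m[E→φ2] = [1, 2]
r3 m[E→φ4] = [4, 5]
r3 m[D→φ5] = [3, 0]
r3 m[D→φ6] = [4, 0]
r4 m[φ0→M] = [13, 13]
r4 m[φ0→B] = [3, 9]
r4 m[φ1→B] = [8, 0]
r4 m[φ1→N] = [13, 16]
r4 m[φ2→B] = [5, 7]
r4 m[φ2→E] = [14, 13]
r4 m[φ3→B] = [3, 2]
r4 m[φ3→C] = [14, 13]
r4 m[φ4→J] = [5, 9]
r4 m[φ4→E] = [1, 2]
r4 m[φ5→M] = [0, 6]
r4 m[φ5→D] = [7, 3]
r4 m[φ6→M] = [3, 0]
r4 m[φ6→D] = [3, 3]
r4 m[M→φ0] = [3, 6]
r4 m[M→φ5] = [16, 13]
r4 m[M→φ6] = [13, 19]
r4 m[B→φ0] = [16, 9]
r4 m[B→φ1] = [11, 18]
r4 m[B→φ2] = [14, 11]
r4 m[B→φ3] = [16, 16]
r4 m[C→φ3] = [0, 0]
r4 m[J→φ4] = [0, 0]
r4 m[N→φ1] = [0, 0]
r4 m[E→φ2] = [1, 2]
r4 m[E→φ4] = [14, 13]
r4 m[D→φ5] = [3, 3]
r4 m[D→φ6] = [7, 3]
r5 m[φ0→M] = [15, 15]
r5 m[φ0→B] = [3, 9]
r5 m[φ1→B] = [8, 0]
r5 m[φ1→N] = [18, 20]
r5 m[φ2→B] = [5, 7]
r5 m[φ2→E] = [17, 16]
r5 m[φ3→B] = [3, 2]
r5 m[φ3→C] = [19, 18]
r5 m[φ4→J] = [15, 17]
r5 m[φ4→E] = [1, 2]
r5 m[φ5→M] = [3, 9]
r5 m[φ5→D] = [20, 16]
r5 m[φ6→M] = [6, 3]
r5 m[φ6→D] = [16, 16]
r5 m[M→φ0] = [3, 6]
r5 m[M→φ5] = [16, 13]
r5 m[M→φ6] = [13, 19]
r5 m[B→φ0] = [16, 9]
r5 m[B→φ1] = [11, 18]
r5 m[B→φ2] = [14, 11]
r5 m[B→φ3] = [16, 16]
r5 m[C→φ3] = [0, 0]
r5 m[J→φ4] = [0, 0]
r5 m[N→φ1] = [0, 0]
r5 m[E→φ2] = [1, 2]
r5 m[E→φ4] = [14, 13]
r5 m[D→φ5] = [3, 3]
r5 m[D→φ6] = [7, 3]
r6 m[φ0→M] = [15, 15]
r6 m[φ0→B] = [3, 9]
r6 m[φ1→B] = [8, 0]
r6 m[φ1→N] = [18, 20]
r6 m[φ2→B] = [5, 7]
r6 m[φ2→E] = [17, 16]
r6 m[φ3→B] = [3, 2]
r6 m[φ3→C] = [19, 18]
r6 m[φ4→J] = [15, 17]
r6 m[φ4→E] = [1, 2]
r6 m[φ5→M] = [3, 9]
r6 m[φ5→D] = [20, 16]
r6 m[φ6→M] = [6, 3]
r6 m[φ6→D] = [16, 16]
r6 m[M→φ0] = [9, 12]
r6 m[M→φ5] = [21, 18]
r6 m[M→φ6] = [18, 24]
r6 m[B→φ0] = [16, 9]
r6 m[B→φ1] = [11, 18]
r6 m[B→φ2] = [14, 11]
r6 m[B→φ3] = [16, 16]
r6 m[C→φ3] = [0, 0]
r6 m[J→φ4] = [0, 0]
r6 m[N→φ1] = [0, 0]
r6 m[E→φ2] = [1, 2]
r6 m[E→φ4] = [17, 16]
r6 m[D→φ5] = [16, 16]
r6 m[D→φ6] = [20, 16]
r7 m[φ0→M] = [15, 15]
r7 m[φ0→B] = [9, 15]
r7 m[φ1→B] = [8, 0]
r7 m[φ1→N] = [18, 20]
r7 m[φ2→B] = [5, 7]
r7 m[φ2→E] = [17, 16]
r7 m[φ3→B] = [3, 2]
r7 m[φ3→C] = [19, 18]
r7 m[φ4→J] = [18, 20]
r7 m[φ4→E] = [1, 2]
r7 m[φ5→M] = [16, 22]
r7 m[φ5→D] = [25, 21]
r7 m[φ6→M] = [19, 16]
r7 m[φ6→D] = [21, 21]
r7 m[M→φ0] = [9, 12]
r7 m[M→φ5] = [21, 18]
r7 m[M→φ6] = [18, 24]
r7 m[B→φ0] = [16, 9]
r7 m[B→φ1] = [11, 18]
r7 m[B→φ2] = [14, 11]
r7 m[B→φ3] = [16, 16]
r7 m[C→φ3] = [0, 0]
r7 m[J→φ4] = [0, 0]
r7 m[N→φ1] = [0, 0]
r7 m[E→φ2] = [1, 2]
r7 m[E→φ4] = [17, 16]
r7 m[D→φ5] = [16, 16]
r7 m[D→φ6] = [20, 16]
r8 m[φ0→M] = [15, 15]
r8 m[φ0→B] = [9, 15]
r8 m[φ1→B] = [8, 0]
r8 m[φ1→N] = [18, 20]
r8 m[φ2→B] = [5, 7]
r8 m[φ2→E] = [17, 16]
r8 m[φ3→B] = [3, 2]
r8 m[φ3→C] = [19, 18]
r8 m[φ4→J] = [18, 20]
r8 m[φ4→E] = [1, 2]
r8 m[φ5→M] = [16, 22]
r8 m[φ5→D] = [25, 21]
r8 m[φ6→M] = [19, 16]
r8 m[φ6→D] = [21, 21]
r8 m[M→φ0] = [35, 38]
r8 m[M→φ5] = [34, 31]
r8 m[M→φ6] = [31, 37]
r8 m[B→φ0] = [16, 9]
r8 m[B→φ1] = [17, 24]
r8 m[B→φ2] = [20, 17]
r8 m[B→φ3] = [22, 22]
r8 m[C→φ3] = [0, 0]
r8 m[J→φ4] = [0, 0]
r8 m[N→φ1] = [0, 0]
r8 m[E→φ2] = [1, 2]
r8 m[E→φ4] = [17, 16]
r8 m[D→φ5] = [21, 21]
r8 m[D→φ6] = [25, 21]
no fixed point within 8 rounds

NOT CONVERGED within 8 rounds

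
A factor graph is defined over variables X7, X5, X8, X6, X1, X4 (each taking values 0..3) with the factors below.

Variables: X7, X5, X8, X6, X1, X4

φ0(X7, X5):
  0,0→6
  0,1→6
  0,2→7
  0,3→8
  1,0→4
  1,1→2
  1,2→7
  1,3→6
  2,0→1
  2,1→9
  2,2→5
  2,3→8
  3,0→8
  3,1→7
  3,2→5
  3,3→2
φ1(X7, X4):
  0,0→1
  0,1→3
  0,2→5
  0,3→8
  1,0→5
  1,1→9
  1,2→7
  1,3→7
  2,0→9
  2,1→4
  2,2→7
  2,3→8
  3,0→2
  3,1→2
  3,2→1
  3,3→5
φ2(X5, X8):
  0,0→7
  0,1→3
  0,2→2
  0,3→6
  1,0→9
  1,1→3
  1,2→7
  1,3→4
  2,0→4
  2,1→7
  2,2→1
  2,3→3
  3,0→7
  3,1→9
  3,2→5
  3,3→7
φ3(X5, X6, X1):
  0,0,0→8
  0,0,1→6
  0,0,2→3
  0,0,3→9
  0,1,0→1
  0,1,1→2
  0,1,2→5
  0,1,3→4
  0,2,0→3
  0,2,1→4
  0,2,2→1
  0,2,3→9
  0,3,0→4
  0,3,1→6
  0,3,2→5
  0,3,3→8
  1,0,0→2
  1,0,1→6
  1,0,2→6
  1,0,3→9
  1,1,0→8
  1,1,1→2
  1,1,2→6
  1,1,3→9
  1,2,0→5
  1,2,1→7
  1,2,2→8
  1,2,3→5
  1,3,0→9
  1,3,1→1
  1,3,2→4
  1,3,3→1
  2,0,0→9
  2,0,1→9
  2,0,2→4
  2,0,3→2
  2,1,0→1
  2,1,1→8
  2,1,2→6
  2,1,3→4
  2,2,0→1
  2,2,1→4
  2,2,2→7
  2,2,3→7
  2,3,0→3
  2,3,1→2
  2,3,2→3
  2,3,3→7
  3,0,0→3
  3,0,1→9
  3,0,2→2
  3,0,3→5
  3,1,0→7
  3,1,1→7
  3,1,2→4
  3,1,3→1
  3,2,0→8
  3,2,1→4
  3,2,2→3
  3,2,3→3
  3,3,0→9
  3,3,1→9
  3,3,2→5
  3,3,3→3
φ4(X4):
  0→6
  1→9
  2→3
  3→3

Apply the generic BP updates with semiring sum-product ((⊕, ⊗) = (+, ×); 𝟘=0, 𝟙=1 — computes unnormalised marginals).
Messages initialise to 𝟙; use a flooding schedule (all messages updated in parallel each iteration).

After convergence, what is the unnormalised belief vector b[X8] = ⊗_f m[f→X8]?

b[X8] = [4965786, 4282608, 2940282, 3644982]

init: all messages = 𝟙 over 4 values
r1 m[φ0→X7] = [27, 19, 23, 22]
r1 m[φ0→X5] = [19, 24, 24, 24]
r1 m[φ1→X7] = [17, 28, 28, 10]
r1 m[φ1→X4] = [17, 18, 20, 28]
r1 m[φ2→X5] = [18, 23, 15, 28]
r1 m[φ2→X8] = [27, 22, 15, 20]
r1 m[φ3→X5] = [78, 88, 77, 82]
r1 m[φ3→X6] = [92, 75, 79, 79]
r1 m[φ3→X1] = [81, 86, 72, 86]
r1 m[φ4→X4] = [6, 9, 3, 3]
r1 m[X7→φ0] = [1, 1, 1, 1]
r1 m[X7→φ1] = [1, 1, 1, 1]
r1 m[X5→φ0] = [1, 1, 1, 1]
r1 m[X5→φ2] = [1, 1, 1, 1]
r1 m[X5→φ3] = [1, 1, 1, 1]
r1 m[X8→φ2] = [1, 1, 1, 1]
r1 m[X6→φ3] = [1, 1, 1, 1]
r1 m[X1→φ3] = [1, 1, 1, 1]
r1 m[X4→φ1] = [1, 1, 1, 1]
r1 m[X4→φ4] = [1, 1, 1, 1]
r2 m[φ0→X7] = [27, 19, 23, 22]
r2 m[φ0→X5] = [19, 24, 24, 24]
r2 m[φ1→X7] = [17, 28, 28, 10]
r2 m[φ1→X4] = [17, 18, 20, 28]
r2 m[φ2→X5] = [18, 23, 15, 28]
r2 m[φ2→X8] = [27, 22, 15, 20]
r2 m[φ3→X5] = [78, 88, 77, 82]
r2 m[φ3→X6] = [92, 75, 79, 79]
r2 m[φ3→X1] = [81, 86, 72, 86]
r2 m[φ4→X4] = [6, 9, 3, 3]
r2 m[X7→φ0] = [17, 28, 28, 10]
r2 m[X7→φ1] = [27, 19, 23, 22]
r2 m[X5→φ0] = [1404, 2024, 1155, 2296]
r2 m[X5→φ2] = [1482, 2112, 1848, 1968]
r2 m[X5→φ3] = [342, 552, 360, 672]
r2 m[X8→φ2] = [1, 1, 1, 1]
r2 m[X6→φ3] = [1, 1, 1, 1]
r2 m[X1→φ3] = [1, 1, 1, 1]
r2 m[X4→φ1] = [6, 9, 3, 3]
r2 m[X4→φ4] = [17, 18, 20, 28]
r3 m[φ0→X7] = [47021, 31525, 43763, 35767]
r3 m[φ0→X5] = [322, 480, 505, 548]
r3 m[φ1→X7] = [72, 153, 135, 48]
r3 m[φ1→X4] = [373, 388, 451, 643]
r3 m[φ2→X5] = [18, 23, 15, 28]
r3 m[φ2→X8] = [50550, 41430, 29436, 36660]
r3 m[φ3→X5] = [78, 88, 77, 82]
r3 m[φ3→X6] = [42996, 37512, 38550, 39018]
r3 m[φ3→X1] = [41904, 42756, 34644, 38772]
r3 m[φ4→X4] = [6, 9, 3, 3]
r3 m[X7→φ0] = [17, 28, 28, 10]
r3 m[X7→φ1] = [27, 19, 23, 22]
r3 m[X5→φ0] = [1404, 2024, 1155, 2296]
r3 m[X5→φ2] = [1482, 2112, 1848, 1968]
r3 m[X5→φ3] = [342, 552, 360, 672]
r3 m[X8→φ2] = [1, 1, 1, 1]
r3 m[X6→φ3] = [1, 1, 1, 1]
r3 m[X1→φ3] = [1, 1, 1, 1]
r3 m[X4→φ1] = [6, 9, 3, 3]
r3 m[X4→φ4] = [17, 18, 20, 28]
r4 m[φ0→X7] = [47021, 31525, 43763, 35767]
r4 m[φ0→X5] = [322, 480, 505, 548]
r4 m[φ1→X7] = [72, 153, 135, 48]
r4 m[φ1→X4] = [373, 388, 451, 643]
r4 m[φ2→X5] = [18, 23, 15, 28]
r4 m[φ2→X8] = [50550, 41430, 29436, 36660]
r4 m[φ3→X5] = [78, 88, 77, 82]
r4 m[φ3→X6] = [42996, 37512, 38550, 39018]
r4 m[φ3→X1] = [41904, 42756, 34644, 38772]
r4 m[φ4→X4] = [6, 9, 3, 3]
r4 m[X7→φ0] = [72, 153, 135, 48]
r4 m[X7→φ1] = [47021, 31525, 43763, 35767]
r4 m[X5→φ0] = [1404, 2024, 1155, 2296]
r4 m[X5→φ2] = [25116, 42240, 38885, 44936]
r4 m[X5→φ3] = [5796, 11040, 7575, 15344]
r4 m[X8→φ2] = [1, 1, 1, 1]
r4 m[X6→φ3] = [1, 1, 1, 1]
r4 m[X1→φ3] = [1, 1, 1, 1]
r4 m[X4→φ1] = [6, 9, 3, 3]
r4 m[X4→φ4] = [373, 388, 451, 643]
r5 m[φ0→X7] = [47021, 31525, 43763, 35767]
r5 m[φ0→X5] = [1563, 2289, 2490, 2670]
r5 m[φ1→X7] = [72, 153, 135, 48]
r5 m[φ1→X4] = [670047, 671374, 797888, 1125782]
r5 m[φ2→X5] = [18, 23, 15, 28]
r5 m[φ2→X8] = [1026064, 878687, 609477, 750863]
r5 m[φ3→X5] = [78, 88, 77, 82]
r5 m[φ3→X6] = [877952, 781013, 794649, 811477]
r5 m[φ3→X1] = [878034, 900169, 712420, 774468]
r5 m[φ4→X4] = [6, 9, 3, 3]
r5 m[X7→φ0] = [72, 153, 135, 48]
r5 m[X7→φ1] = [47021, 31525, 43763, 35767]
r5 m[X5→φ0] = [1404, 2024, 1155, 2296]
r5 m[X5→φ2] = [25116, 42240, 38885, 44936]
r5 m[X5→φ3] = [5796, 11040, 7575, 15344]
r5 m[X8→φ2] = [1, 1, 1, 1]
r5 m[X6→φ3] = [1, 1, 1, 1]
r5 m[X1→φ3] = [1, 1, 1, 1]
r5 m[X4→φ1] = [6, 9, 3, 3]
r5 m[X4→φ4] = [373, 388, 451, 643]
r6 m[φ0→X7] = [47021, 31525, 43763, 35767]
r6 m[φ0→X5] = [1563, 2289, 2490, 2670]
r6 m[φ1→X7] = [72, 153, 135, 48]
r6 m[φ1→X4] = [670047, 671374, 797888, 1125782]
r6 m[φ2→X5] = [18, 23, 15, 28]
r6 m[φ2→X8] = [1026064, 878687, 609477, 750863]
r6 m[φ3→X5] = [78, 88, 77, 82]
r6 m[φ3→X6] = [877952, 781013, 794649, 811477]
r6 m[φ3→X1] = [878034, 900169, 712420, 774468]
r6 m[φ4→X4] = [6, 9, 3, 3]
r6 m[X7→φ0] = [72, 153, 135, 48]
r6 m[X7→φ1] = [47021, 31525, 43763, 35767]
r6 m[X5→φ0] = [1404, 2024, 1155, 2296]
r6 m[X5→φ2] = [121914, 201432, 191730, 218940]
r6 m[X5→φ3] = [28134, 52647, 37350, 74760]
r6 m[X8→φ2] = [1, 1, 1, 1]
r6 m[X6→φ3] = [1, 1, 1, 1]
r6 m[X1→φ3] = [1, 1, 1, 1]
r6 m[X4→φ1] = [6, 9, 3, 3]
r6 m[X4→φ4] = [670047, 671374, 797888, 1125782]
r7 m[φ0→X7] = [47021, 31525, 43763, 35767]
r7 m[φ0→X5] = [1563, 2289, 2490, 2670]
r7 m[φ1→X7] = [72, 153, 135, 48]
r7 m[φ1→X4] = [670047, 671374, 797888, 1125782]
r7 m[φ2→X5] = [18, 23, 15, 28]
r7 m[φ2→X8] = [4965786, 4282608, 2940282, 3644982]
r7 m[φ3→X5] = [78, 88, 77, 82]
r7 m[φ3→X6] = [4259205, 3783873, 3849783, 3940797]
r7 m[φ3→X1] = [4255092, 4375854, 3451044, 3751668]
r7 m[φ4→X4] = [6, 9, 3, 3]
r7 m[X7→φ0] = [72, 153, 135, 48]
r7 m[X7→φ1] = [47021, 31525, 43763, 35767]
r7 m[X5→φ0] = [1404, 2024, 1155, 2296]
r7 m[X5→φ2] = [121914, 201432, 191730, 218940]
r7 m[X5→φ3] = [28134, 52647, 37350, 74760]
r7 m[X8→φ2] = [1, 1, 1, 1]
r7 m[X6→φ3] = [1, 1, 1, 1]
r7 m[X1→φ3] = [1, 1, 1, 1]
r7 m[X4→φ1] = [6, 9, 3, 3]
r7 m[X4→φ4] = [670047, 671374, 797888, 1125782]
r8 m[φ0→X7] = [47021, 31525, 43763, 35767]
r8 m[φ0→X5] = [1563, 2289, 2490, 2670]
r8 m[φ1→X7] = [72, 153, 135, 48]
r8 m[φ1→X4] = [670047, 671374, 797888, 1125782]
r8 m[φ2→X5] = [18, 23, 15, 28]
r8 m[φ2→X8] = [4965786, 4282608, 2940282, 3644982]
r8 m[φ3→X5] = [78, 88, 77, 82]
r8 m[φ3→X6] = [4259205, 3783873, 3849783, 3940797]
r8 m[φ3→X1] = [4255092, 4375854, 3451044, 3751668]
r8 m[φ4→X4] = [6, 9, 3, 3]
r8 m[X7→φ0] = [72, 153, 135, 48]
r8 m[X7→φ1] = [47021, 31525, 43763, 35767]
r8 m[X5→φ0] = [1404, 2024, 1155, 2296]
r8 m[X5→φ2] = [121914, 201432, 191730, 218940]
r8 m[X5→φ3] = [28134, 52647, 37350, 74760]
r8 m[X8→φ2] = [1, 1, 1, 1]
r8 m[X6→φ3] = [1, 1, 1, 1]
r8 m[X1→φ3] = [1, 1, 1, 1]
r8 m[X4→φ1] = [6, 9, 3, 3]
r8 m[X4→φ4] = [670047, 671374, 797888, 1125782]
fixed point reached at round 8
b[X8] = ⊗ incoming = [4965786, 4282608, 2940282, 3644982]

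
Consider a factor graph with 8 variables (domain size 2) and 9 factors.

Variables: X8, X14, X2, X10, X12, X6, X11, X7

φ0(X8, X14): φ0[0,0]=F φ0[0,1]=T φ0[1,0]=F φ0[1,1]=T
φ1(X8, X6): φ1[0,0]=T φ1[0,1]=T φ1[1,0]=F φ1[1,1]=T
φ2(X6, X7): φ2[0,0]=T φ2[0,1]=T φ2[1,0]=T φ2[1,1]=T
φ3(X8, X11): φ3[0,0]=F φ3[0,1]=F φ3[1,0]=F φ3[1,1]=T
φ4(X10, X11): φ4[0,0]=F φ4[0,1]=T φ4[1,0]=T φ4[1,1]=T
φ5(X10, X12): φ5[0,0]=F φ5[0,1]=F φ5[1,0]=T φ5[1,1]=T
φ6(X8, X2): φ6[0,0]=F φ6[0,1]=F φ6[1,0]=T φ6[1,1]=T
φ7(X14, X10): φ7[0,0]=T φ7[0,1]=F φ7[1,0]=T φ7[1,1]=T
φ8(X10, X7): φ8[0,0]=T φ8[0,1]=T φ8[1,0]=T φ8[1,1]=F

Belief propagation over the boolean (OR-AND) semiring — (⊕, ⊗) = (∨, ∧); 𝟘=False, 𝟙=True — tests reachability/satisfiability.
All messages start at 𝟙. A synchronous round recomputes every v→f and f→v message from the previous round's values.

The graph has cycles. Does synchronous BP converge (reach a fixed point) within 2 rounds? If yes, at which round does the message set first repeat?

NOT CONVERGED within 2 rounds

init: all messages = 𝟙 over 2 values
r1 m[φ0→X8] = [T, T]
r1 m[φ0→X14] = [F, T]
r1 m[φ1→X8] = [T, T]
r1 m[φ1→X6] = [T, T]
r1 m[φ2→X6] = [T, T]
r1 m[φ2→X7] = [T, T]
r1 m[φ3→X8] = [F, T]
r1 m[φ3→X11] = [F, T]
r1 m[φ4→X10] = [T, T]
r1 m[φ4→X11] = [T, T]
r1 m[φ5→X10] = [F, T]
r1 m[φ5→X12] = [T, T]
r1 m[φ6→X8] = [F, T]
r1 m[φ6→X2] = [T, T]
r1 m[φ7→X14] = [T, T]
r1 m[φ7→X10] = [T, T]
r1 m[φ8→X10] = [T, T]
r1 m[φ8→X7] = [T, T]
r1 m[X8→φ0] = [T, T]
r1 m[X8→φ1] = [T, T]
r1 m[X8→φ3] = [T, T]
r1 m[X8→φ6] = [T, T]
r1 m[X14→φ0] = [T, T]
r1 m[X14→φ7] = [T, T]
r1 m[X2→φ6] = [T, T]
r1 m[X10→φ4] = [T, T]
r1 m[X10→φ5] = [T, T]
r1 m[X10→φ7] = [T, T]
r1 m[X10→φ8] = [T, T]
r1 m[X12→φ5] = [T, T]
r1 m[X6→φ1] = [T, T]
r1 m[X6→φ2] = [T, T]
r1 m[X11→φ3] = [T, T]
r1 m[X11→φ4] = [T, T]
r1 m[X7→φ2] = [T, T]
r1 m[X7→φ8] = [T, T]
r2 m[φ0→X8] = [T, T]
r2 m[φ0→X14] = [F, T]
r2 m[φ1→X8] = [T, T]
r2 m[φ1→X6] = [T, T]
r2 m[φ2→X6] = [T, T]
r2 m[φ2→X7] = [T, T]
r2 m[φ3→X8] = [F, T]
r2 m[φ3→X11] = [F, T]
r2 m[φ4→X10] = [T, T]
r2 m[φ4→X11] = [T, T]
r2 m[φ5→X10] = [F, T]
r2 m[φ5→X12] = [T, T]
r2 m[φ6→X8] = [F, T]
r2 m[φ6→X2] = [T, T]
r2 m[φ7→X14] = [T, T]
r2 m[φ7→X10] = [T, T]
r2 m[φ8→X10] = [T, T]
r2 m[φ8→X7] = [T, T]
r2 m[X8→φ0] = [F, T]
r2 m[X8→φ1] = [F, T]
r2 m[X8→φ3] = [F, T]
r2 m[X8→φ6] = [F, T]
r2 m[X14→φ0] = [T, T]
r2 m[X14→φ7] = [F, T]
r2 m[X2→φ6] = [T, T]
r2 m[X10→φ4] = [F, T]
r2 m[X10→φ5] = [T, T]
r2 m[X10→φ7] = [F, T]
r2 m[X10→φ8] = [F, T]
r2 m[X12→φ5] = [T, T]
r2 m[X6→φ1] = [T, T]
r2 m[X6→φ2] = [T, T]
r2 m[X11→φ3] = [T, T]
r2 m[X11→φ4] = [F, T]
r2 m[X7→φ2] = [T, T]
r2 m[X7→φ8] = [T, T]
no fixed point within 2 rounds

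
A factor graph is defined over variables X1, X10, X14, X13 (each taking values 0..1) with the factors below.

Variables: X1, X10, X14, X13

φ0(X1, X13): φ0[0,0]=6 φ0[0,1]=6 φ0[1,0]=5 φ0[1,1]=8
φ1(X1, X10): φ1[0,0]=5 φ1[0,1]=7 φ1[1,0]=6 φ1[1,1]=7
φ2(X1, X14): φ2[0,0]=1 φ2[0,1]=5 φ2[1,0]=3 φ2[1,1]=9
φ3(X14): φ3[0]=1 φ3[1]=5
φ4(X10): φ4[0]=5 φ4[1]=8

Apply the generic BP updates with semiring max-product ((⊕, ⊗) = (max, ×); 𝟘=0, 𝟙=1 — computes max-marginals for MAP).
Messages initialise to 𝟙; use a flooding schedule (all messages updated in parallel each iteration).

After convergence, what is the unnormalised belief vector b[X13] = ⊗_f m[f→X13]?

b[X13] = [12600, 20160]

init: all messages = 𝟙 over 2 values
r1 m[φ0→X1] = [6, 8]
r1 m[φ0→X13] = [6, 8]
r1 m[φ1→X1] = [7, 7]
r1 m[φ1→X10] = [6, 7]
r1 m[φ2→X1] = [5, 9]
r1 m[φ2→X14] = [3, 9]
r1 m[φ3→X14] = [1, 5]
r1 m[φ4→X10] = [5, 8]
r1 m[X1→φ0] = [1, 1]
r1 m[X1→φ1] = [1, 1]
r1 m[X1→φ2] = [1, 1]
r1 m[X10→φ1] = [1, 1]
r1 m[X10→φ4] = [1, 1]
r1 m[X14→φ2] = [1, 1]
r1 m[X14→φ3] = [1, 1]
r1 m[X13→φ0] = [1, 1]
r2 m[φ0→X1] = [6, 8]
r2 m[φ0→X13] = [6, 8]
r2 m[φ1→X1] = [7, 7]
r2 m[φ1→X10] = [6, 7]
r2 m[φ2→X1] = [5, 9]
r2 m[φ2→X14] = [3, 9]
r2 m[φ3→X14] = [1, 5]
r2 m[φ4→X10] = [5, 8]
r2 m[X1→φ0] = [35, 63]
r2 m[X1→φ1] = [30, 72]
r2 m[X1→φ2] = [42, 56]
r2 m[X10→φ1] = [5, 8]
r2 m[X10→φ4] = [6, 7]
r2 m[X14→φ2] = [1, 5]
r2 m[X14→φ3] = [3, 9]
r2 m[X13→φ0] = [1, 1]
r3 m[φ0→X1] = [6, 8]
r3 m[φ0→X13] = [315, 504]
r3 m[φ1→X1] = [56, 56]
r3 m[φ1→X10] = [432, 504]
r3 m[φ2→X1] = [25, 45]
r3 m[φ2→X14] = [168, 504]
r3 m[φ3→X14] = [1, 5]
r3 m[φ4→X10] = [5, 8]
r3 m[X1→φ0] = [35, 63]
r3 m[X1→φ1] = [30, 72]
r3 m[X1→φ2] = [42, 56]
r3 m[X10→φ1] = [5, 8]
r3 m[X10→φ4] = [6, 7]
r3 m[X14→φ2] = [1, 5]
r3 m[X14→φ3] = [3, 9]
r3 m[X13→φ0] = [1, 1]
r4 m[φ0→X1] = [6, 8]
r4 m[φ0→X13] = [315, 504]
r4 m[φ1→X1] = [56, 56]
r4 m[φ1→X10] = [432, 504]
r4 m[φ2→X1] = [25, 45]
r4 m[φ2→X14] = [168, 504]
r4 m[φ3→X14] = [1, 5]
r4 m[φ4→X10] = [5, 8]
r4 m[X1→φ0] = [1400, 2520]
r4 m[X1→φ1] = [150, 360]
r4 m[X1→φ2] = [336, 448]
r4 m[X10→φ1] = [5, 8]
r4 m[X10→φ4] = [432, 504]
r4 m[X14→φ2] = [1, 5]
r4 m[X14→φ3] = [168, 504]
r4 m[X13→φ0] = [1, 1]
r5 m[φ0→X1] = [6, 8]
r5 m[φ0→X13] = [12600, 20160]
r5 m[φ1→X1] = [56, 56]
r5 m[φ1→X10] = [2160, 2520]
r5 m[φ2→X1] = [25, 45]
r5 m[φ2→X14] = [1344, 4032]
r5 m[φ3→X14] = [1, 5]
r5 m[φ4→X10] = [5, 8]
r5 m[X1→φ0] = [1400, 2520]
r5 m[X1→φ1] = [150, 360]
r5 m[X1→φ2] = [336, 448]
r5 m[X10→φ1] = [5, 8]
r5 m[X10→φ4] = [432, 504]
r5 m[X14→φ2] = [1, 5]
r5 m[X14→φ3] = [168, 504]
r5 m[X13→φ0] = [1, 1]
r6 m[φ0→X1] = [6, 8]
r6 m[φ0→X13] = [12600, 20160]
r6 m[φ1→X1] = [56, 56]
r6 m[φ1→X10] = [2160, 2520]
r6 m[φ2→X1] = [25, 45]
r6 m[φ2→X14] = [1344, 4032]
r6 m[φ3→X14] = [1, 5]
r6 m[φ4→X10] = [5, 8]
r6 m[X1→φ0] = [1400, 2520]
r6 m[X1→φ1] = [150, 360]
r6 m[X1→φ2] = [336, 448]
r6 m[X10→φ1] = [5, 8]
r6 m[X10→φ4] = [2160, 2520]
r6 m[X14→φ2] = [1, 5]
r6 m[X14→φ3] = [1344, 4032]
r6 m[X13→φ0] = [1, 1]
r7 m[φ0→X1] = [6, 8]
r7 m[φ0→X13] = [12600, 20160]
r7 m[φ1→X1] = [56, 56]
r7 m[φ1→X10] = [2160, 2520]
r7 m[φ2→X1] = [25, 45]
r7 m[φ2→X14] = [1344, 4032]
r7 m[φ3→X14] = [1, 5]
r7 m[φ4→X10] = [5, 8]
r7 m[X1→φ0] = [1400, 2520]
r7 m[X1→φ1] = [150, 360]
r7 m[X1→φ2] = [336, 448]
r7 m[X10→φ1] = [5, 8]
r7 m[X10→φ4] = [2160, 2520]
r7 m[X14→φ2] = [1, 5]
r7 m[X14→φ3] = [1344, 4032]
r7 m[X13→φ0] = [1, 1]
fixed point reached at round 7
b[X13] = ⊗ incoming = [12600, 20160]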